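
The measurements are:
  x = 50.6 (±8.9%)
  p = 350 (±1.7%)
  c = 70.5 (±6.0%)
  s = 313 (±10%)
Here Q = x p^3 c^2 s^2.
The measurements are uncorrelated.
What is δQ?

2.69e+17

Products/powers → add relative errors in quadrature, weighted by exponent:
  (1·δx/x)² = (1×0.0890)² = 0.00792;  (3·δp/p)² = (3×0.0170)² = 0.00260;  (2·δc/c)² = (2×0.0600)² = 0.0144;  (2·δs/s)² = (2×0.100)² = 0.0400
δQ/Q = √(0.0649) = 0.255
Q = 1.06e+18, so δQ = 0.255 × 1.06e+18 = 2.69e+17.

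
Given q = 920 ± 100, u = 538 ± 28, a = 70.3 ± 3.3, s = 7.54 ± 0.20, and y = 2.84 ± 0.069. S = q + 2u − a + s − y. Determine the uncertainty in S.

115

Each term contributes (cᵢ δxᵢ)² to (δS)²:
  (δq)² = 10000;  (2·δu)² = 3140;  (δa)² = 10.9;  (δs)² = 0.0400;  (δy)² = 0.00476
δS = √(13100) = 115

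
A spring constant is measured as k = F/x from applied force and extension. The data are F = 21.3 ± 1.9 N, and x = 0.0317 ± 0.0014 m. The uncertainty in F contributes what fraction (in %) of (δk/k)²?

80.3%

(δk/k)² = (1·δF/F)² + (-1·δx/x)²
  F term: (1×0.0892)² = 0.00796
  x term: (-1×0.0442)² = 0.00195
Total = 0.00991. Share from F = 0.00796/0.00991 = 0.803.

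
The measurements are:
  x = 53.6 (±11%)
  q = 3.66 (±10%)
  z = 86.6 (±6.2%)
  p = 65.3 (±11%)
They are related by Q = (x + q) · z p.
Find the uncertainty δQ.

Let u = x + q = 57.3. δu = √(δx² + δq²) = √(34.8 + 0.134) = 5.91, so δu/u = 0.103.
Q is then a monomial in u, z, p:
δQ/Q = √((δu/u)² + (1·δz/z)² + (1·δp/p)²) = √(0.0106 + 0.00384 + 0.0121) = 0.163
Q = 3.24e+05, so δQ = 0.163 × 3.24e+05 = 52800.

52800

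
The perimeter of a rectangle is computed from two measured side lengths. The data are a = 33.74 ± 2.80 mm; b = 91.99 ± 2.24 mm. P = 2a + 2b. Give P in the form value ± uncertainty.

Each term contributes (cᵢ δxᵢ)² to (δP)²:
  (2·δa)² = 31.4;  (2·δb)² = 20.1
δP = √(51.4) = 7.17 mm
P = 251.5 mm.

251.5 ± 7.17 mm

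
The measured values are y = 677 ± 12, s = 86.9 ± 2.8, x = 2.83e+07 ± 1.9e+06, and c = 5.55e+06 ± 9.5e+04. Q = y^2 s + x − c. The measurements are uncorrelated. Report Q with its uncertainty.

(6.26 ± 0.269) × 10^7

Let p = y^2·s = 3.98e+07. δp/p = √((2·δy/y)² + (1·δs/s)²) = √(0.00126 + 0.00104) = 0.0479, so δp = 1.91e+06.
Q = p + x − c: δQ = √(δp² + δx² + δc²) = √(3.64e+12 + 3.61e+12 + 9.02e+09) = 2.69e+06
Q = 6.26e+07.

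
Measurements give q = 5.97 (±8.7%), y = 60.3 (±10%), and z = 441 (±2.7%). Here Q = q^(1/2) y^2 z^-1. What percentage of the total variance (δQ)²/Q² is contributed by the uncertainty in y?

93.8%

(δQ/Q)² = (½·δq/q)² + (2·δy/y)² + (-1·δz/z)²
  q term: (0.5×0.0870)² = 0.00189
  y term: (2×0.100)² = 0.0400
  z term: (-1×0.0270)² = 0.000729
Total = 0.0426. Share from y = 0.0400/0.0426 = 0.938.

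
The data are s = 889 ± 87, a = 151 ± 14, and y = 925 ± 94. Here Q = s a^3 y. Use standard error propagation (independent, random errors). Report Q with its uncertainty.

Products/powers → add relative errors in quadrature, weighted by exponent:
  (1·δs/s)² = (1×0.0979)² = 0.00958;  (3·δa/a)² = (3×0.0927)² = 0.0774;  (1·δy/y)² = (1×0.102)² = 0.0103
δQ/Q = √(0.0973) = 0.312
Q = 2.83e+12, so δQ = 0.312 × 2.83e+12 = 8.83e+11.

(2.83 ± 0.883) × 10^12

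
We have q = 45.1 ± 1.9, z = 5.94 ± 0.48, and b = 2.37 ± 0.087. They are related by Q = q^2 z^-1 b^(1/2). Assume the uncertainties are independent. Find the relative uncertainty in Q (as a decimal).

Relative error in a monomial: (δQ/Q)² = Σ (nᵢ · δxᵢ/xᵢ)².
  (2·δq/q)² = (2×0.0421)² = 0.00710;  (-1·δz/z)² = (-1×0.0808)² = 0.00653;  (½·δb/b)² = (0.5×0.0367)² = 0.000337
δQ/Q = √(0.0140) = 0.118

0.118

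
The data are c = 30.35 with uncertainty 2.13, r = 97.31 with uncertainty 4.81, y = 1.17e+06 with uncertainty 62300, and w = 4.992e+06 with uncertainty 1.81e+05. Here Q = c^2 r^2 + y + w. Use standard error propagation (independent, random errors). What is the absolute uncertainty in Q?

1.51e+06

Let p = c^2·r^2 = 8.722e+06. δp/p = √((2·δc/c)² + (2·δr/r)²) = √(0.0197 + 0.00977) = 0.172, so δp = 1.5e+06.
Q = p + y + w: δQ = √(δp² + δy² + δw²) = √(2.24e+12 + 3.88e+09 + 3.28e+10) = 1.51e+06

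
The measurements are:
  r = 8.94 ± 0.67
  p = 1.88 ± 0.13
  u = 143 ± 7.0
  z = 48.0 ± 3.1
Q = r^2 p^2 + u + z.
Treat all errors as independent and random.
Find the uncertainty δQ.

Let w = r^2·p^2 = 282. δw/w = √((2·δr/r)² + (2·δp/p)²) = √(0.0225 + 0.0191) = 0.204, so δw = 57.6.
Q = w + u + z: δQ = √(δw² + δu² + δz²) = √(3320 + 49.0 + 9.61) = 58.1

58.1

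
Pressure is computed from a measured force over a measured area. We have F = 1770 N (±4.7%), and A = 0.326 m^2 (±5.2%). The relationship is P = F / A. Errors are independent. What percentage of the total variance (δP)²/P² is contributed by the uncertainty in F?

(δP/P)² = (1·δF/F)² + (-1·δA/A)²
  F term: (1×0.0470)² = 0.00221
  A term: (-1×0.0520)² = 0.00270
Total = 0.00491. Share from F = 0.00221/0.00491 = 0.450.

45.0%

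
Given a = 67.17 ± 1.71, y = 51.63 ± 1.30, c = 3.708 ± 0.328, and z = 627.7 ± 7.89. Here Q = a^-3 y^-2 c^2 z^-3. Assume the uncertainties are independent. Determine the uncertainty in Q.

Since Q is a product/quotient, work with relative uncertainties:
  (-3·δa/a)² = (-3×0.0255)² = 0.00583;  (-2·δy/y)² = (-2×0.0252)² = 0.00254;  (2·δc/c)² = (2×0.0885)² = 0.0313;  (-3·δz/z)² = (-3×0.0126)² = 0.00142
δQ/Q = √(0.0411) = 0.203
Q = 6.882e-17, so δQ = 0.203 × 6.882e-17 = 1.39e-17.

1.39e-17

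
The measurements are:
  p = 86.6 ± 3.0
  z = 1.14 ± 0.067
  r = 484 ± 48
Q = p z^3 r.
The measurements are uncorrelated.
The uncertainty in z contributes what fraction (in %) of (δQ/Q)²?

73.8%

(δQ/Q)² = (1·δp/p)² + (3·δz/z)² + (1·δr/r)²
  p term: (1×0.0346)² = 0.00120
  z term: (3×0.0588)² = 0.0311
  r term: (1×0.0992)² = 0.00984
Total = 0.0421. Share from z = 0.0311/0.0421 = 0.738.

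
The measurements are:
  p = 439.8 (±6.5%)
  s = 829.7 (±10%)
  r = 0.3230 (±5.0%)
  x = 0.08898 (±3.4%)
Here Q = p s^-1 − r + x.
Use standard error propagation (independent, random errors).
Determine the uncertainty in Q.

Let w = p·s^-1 = 0.5301. δw/w = √((1·δp/p)² + (-1·δs/s)²) = √(0.00423 + 0.0100) = 0.119, so δw = 0.0632.
Q = w − r + x: δQ = √(δw² + δr² + δx²) = √(0.00400 + 0.000261 + 9.15e-06) = 0.0653

0.0653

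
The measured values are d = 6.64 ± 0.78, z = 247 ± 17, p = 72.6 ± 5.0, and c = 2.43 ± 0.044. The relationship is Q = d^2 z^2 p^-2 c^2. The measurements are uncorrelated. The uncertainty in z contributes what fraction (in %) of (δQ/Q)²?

(δQ/Q)² = (2·δd/d)² + (2·δz/z)² + (-2·δp/p)² + (2·δc/c)²
  d term: (2×0.117)² = 0.0552
  z term: (2×0.0688)² = 0.0189
  p term: (-2×0.0689)² = 0.0190
  c term: (2×0.0181)² = 0.00131
Total = 0.0944. Share from z = 0.0189/0.0944 = 0.201.

20.1%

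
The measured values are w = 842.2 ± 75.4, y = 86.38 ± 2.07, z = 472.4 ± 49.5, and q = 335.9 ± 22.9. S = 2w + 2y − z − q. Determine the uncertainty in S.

S is a linear combination, so absolute uncertainties add in quadrature:
  (2·δw)² = 22700;  (2·δy)² = 17.1;  (δz)² = 2450;  (δq)² = 524
δS = √(25700) = 160

160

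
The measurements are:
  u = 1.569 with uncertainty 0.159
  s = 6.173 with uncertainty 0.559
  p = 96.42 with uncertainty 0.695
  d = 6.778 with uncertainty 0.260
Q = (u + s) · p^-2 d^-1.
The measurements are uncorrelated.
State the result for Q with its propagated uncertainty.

(1.229 ± 0.105) × 10^-4

Let w = u + s = 7.742. δw = √(δu² + δs²) = √(0.0253 + 0.312) = 0.581, so δw/w = 0.0751.
Q is then a monomial in w, p, d:
δQ/Q = √((δw/w)² + (-2·δp/p)² + (-1·δd/d)²) = √(0.00564 + 0.000208 + 0.00147) = 0.0855
Q = 0.0001229, so δQ = 0.0855 × 0.0001229 = 1.05e-05.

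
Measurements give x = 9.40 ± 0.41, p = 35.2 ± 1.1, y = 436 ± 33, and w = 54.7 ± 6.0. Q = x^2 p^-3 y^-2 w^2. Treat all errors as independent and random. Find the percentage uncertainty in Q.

29.6%

Since Q is a product/quotient, work with relative uncertainties:
  (2·δx/x)² = (2×0.0436)² = 0.00761;  (-3·δp/p)² = (-3×0.0312)² = 0.00879;  (-2·δy/y)² = (-2×0.0757)² = 0.0229;  (2·δw/w)² = (2×0.110)² = 0.0481
δQ/Q = √(0.0874) = 0.296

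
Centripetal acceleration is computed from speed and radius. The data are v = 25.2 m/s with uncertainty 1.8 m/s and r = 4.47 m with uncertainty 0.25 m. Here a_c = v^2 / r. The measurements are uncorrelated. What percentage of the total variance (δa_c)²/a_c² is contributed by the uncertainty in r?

(δa_c/a_c)² = (2·δv/v)² + (-1·δr/r)²
  v term: (2×0.0714)² = 0.0204
  r term: (-1×0.0559)² = 0.00313
Total = 0.0235. Share from r = 0.00313/0.0235 = 0.133.

13.3%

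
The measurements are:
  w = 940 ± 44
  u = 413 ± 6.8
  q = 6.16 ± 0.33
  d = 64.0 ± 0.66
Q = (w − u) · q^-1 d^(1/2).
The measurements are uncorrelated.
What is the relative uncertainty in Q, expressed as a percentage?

10.0%

Let h = w − u = 527. δh = √(δw² + δu²) = √(1940 + 46.2) = 44.5, so δh/h = 0.0845.
Q is then a monomial in h, q, d:
δQ/Q = √((δh/h)² + (-1·δq/q)² + (½·δd/d)²) = √(0.00714 + 0.00287 + 2.66e-05) = 0.100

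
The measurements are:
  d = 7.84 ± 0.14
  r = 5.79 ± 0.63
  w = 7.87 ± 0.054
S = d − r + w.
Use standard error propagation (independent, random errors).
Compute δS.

0.648

Absolute uncertainties add in quadrature for a linear combination:
  (δd)² = 0.0196;  (δr)² = 0.397;  (δw)² = 0.00292
δS = √(0.419) = 0.648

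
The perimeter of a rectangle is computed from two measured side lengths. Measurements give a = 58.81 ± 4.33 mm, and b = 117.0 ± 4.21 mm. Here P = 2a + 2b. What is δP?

12.1 mm

Absolute uncertainties add in quadrature for a linear combination:
  (2·δa)² = 75.0;  (2·δb)² = 70.9
δP = √(146) = 12.1 mm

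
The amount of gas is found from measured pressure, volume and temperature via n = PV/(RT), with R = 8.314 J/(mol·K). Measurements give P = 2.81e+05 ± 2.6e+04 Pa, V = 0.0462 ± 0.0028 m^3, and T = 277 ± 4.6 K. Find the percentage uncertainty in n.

Products/powers → add relative errors in quadrature, weighted by exponent:
  (1·δP/P)² = (1×0.0925)² = 0.00856;  (1·δV/V)² = (1×0.0606)² = 0.00367;  (-1·δT/T)² = (-1×0.0166)² = 0.000276
δn/n = √(0.0125) = 0.112

11.2%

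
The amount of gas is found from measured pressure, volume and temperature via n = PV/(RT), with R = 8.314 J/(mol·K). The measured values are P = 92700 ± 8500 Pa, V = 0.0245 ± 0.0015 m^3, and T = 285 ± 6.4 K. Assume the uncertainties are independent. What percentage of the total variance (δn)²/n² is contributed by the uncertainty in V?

(δn/n)² = (1·δP/P)² + (1·δV/V)² + (-1·δT/T)²
  P term: (1×0.0917)² = 0.00841
  V term: (1×0.0612)² = 0.00375
  T term: (-1×0.0225)² = 0.000504
Total = 0.0127. Share from V = 0.00375/0.0127 = 0.296.

29.6%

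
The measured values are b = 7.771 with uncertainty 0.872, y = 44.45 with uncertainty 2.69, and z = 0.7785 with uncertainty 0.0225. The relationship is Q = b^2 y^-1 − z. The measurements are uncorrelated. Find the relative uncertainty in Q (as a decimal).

0.546

Let p = b^2·y^-1 = 1.359. δp/p = √((2·δb/b)² + (-1·δy/y)²) = √(0.0504 + 0.00366) = 0.232, so δp = 0.316.
Q = p − z: δQ = √(δp² + δz²) = √(0.0997 + 0.000506) = 0.317
Q = 0.5801, so δQ/Q = 0.317/0.5801 = 0.546.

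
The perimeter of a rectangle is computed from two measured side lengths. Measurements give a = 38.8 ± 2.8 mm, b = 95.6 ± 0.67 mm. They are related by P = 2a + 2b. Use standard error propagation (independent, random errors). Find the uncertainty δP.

5.76 mm

Each term contributes (cᵢ δxᵢ)² to (δP)²:
  (2·δa)² = 31.4;  (2·δb)² = 1.80
δP = √(33.2) = 5.76 mm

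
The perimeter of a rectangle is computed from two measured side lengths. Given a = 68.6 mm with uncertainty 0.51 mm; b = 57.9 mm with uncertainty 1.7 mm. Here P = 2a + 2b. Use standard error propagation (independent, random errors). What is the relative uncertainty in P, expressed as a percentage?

1.40%

For a sum/difference, combine absolute errors in quadrature:
  (2·δa)² = 1.04;  (2·δb)² = 11.6
δP = √(12.6) = 3.55 mm
P = 253 mm, so δP/P = 3.55/253 = 0.0140.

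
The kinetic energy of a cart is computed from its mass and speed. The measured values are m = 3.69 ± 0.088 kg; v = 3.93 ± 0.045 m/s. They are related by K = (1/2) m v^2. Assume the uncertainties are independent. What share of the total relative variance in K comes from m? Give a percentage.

(δK/K)² = (1·δm/m)² + (2·δv/v)²
  m term: (1×0.0238)² = 0.000569
  v term: (2×0.0115)² = 0.000524
Total = 0.00109. Share from m = 0.000569/0.00109 = 0.520.

52.0%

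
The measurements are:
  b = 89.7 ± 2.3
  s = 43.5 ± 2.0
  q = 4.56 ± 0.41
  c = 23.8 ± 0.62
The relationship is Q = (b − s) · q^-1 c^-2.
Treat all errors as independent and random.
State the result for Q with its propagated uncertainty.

0.0179 ± 0.00220

Let u = b − s = 46.2. δu = √(δb² + δs²) = √(5.29 + 4.00) = 3.05, so δu/u = 0.0660.
Q is then a monomial in u, q, c:
δQ/Q = √((δu/u)² + (-1·δq/q)² + (-2·δc/c)²) = √(0.00435 + 0.00808 + 0.00271) = 0.123
Q = 0.0179, so δQ = 0.123 × 0.0179 = 0.00220.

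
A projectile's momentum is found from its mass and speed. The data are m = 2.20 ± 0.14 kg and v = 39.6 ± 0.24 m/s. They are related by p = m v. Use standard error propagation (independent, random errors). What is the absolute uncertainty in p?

5.57 kg·m/s

For a monomial p ∝ m, v, fractional errors add in quadrature:
  (1·δm/m)² = (1×0.0636)² = 0.00405;  (1·δv/v)² = (1×0.00606)² = 3.67e-05
δp/p = √(0.00409) = 0.0639
p = 87.1 kg·m/s, so δp = 0.0639 × 87.1 = 5.57 kg·m/s.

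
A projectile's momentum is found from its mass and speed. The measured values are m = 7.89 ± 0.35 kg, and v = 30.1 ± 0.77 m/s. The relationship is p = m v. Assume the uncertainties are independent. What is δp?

12.2 kg·m/s

Each factor contributes (exponent × relative error)² to (δp/p)²:
  (1·δm/m)² = (1×0.0444)² = 0.00197;  (1·δv/v)² = (1×0.0256)² = 0.000654
δp/p = √(0.00262) = 0.0512
p = 237 kg·m/s, so δp = 0.0512 × 237 = 12.2 kg·m/s.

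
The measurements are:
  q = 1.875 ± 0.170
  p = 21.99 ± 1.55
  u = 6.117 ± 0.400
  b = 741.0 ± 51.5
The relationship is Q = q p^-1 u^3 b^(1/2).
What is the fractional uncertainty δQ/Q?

Each factor contributes (exponent × relative error)² to (δQ/Q)²:
  (1·δq/q)² = (1×0.0907)² = 0.00822;  (-1·δp/p)² = (-1×0.0705)² = 0.00497;  (3·δu/u)² = (3×0.0654)² = 0.0385;  (½·δb/b)² = (0.5×0.0695)² = 0.00121
δQ/Q = √(0.0529) = 0.230

0.230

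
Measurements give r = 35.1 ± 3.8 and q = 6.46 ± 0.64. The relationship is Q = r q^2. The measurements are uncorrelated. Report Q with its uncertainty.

Since Q is a product/quotient, work with relative uncertainties:
  (1·δr/r)² = (1×0.108)² = 0.0117;  (2·δq/q)² = (2×0.0991)² = 0.0393
δQ/Q = √(0.0510) = 0.226
Q = 1460, so δQ = 0.226 × 1460 = 331.

1460 ± 331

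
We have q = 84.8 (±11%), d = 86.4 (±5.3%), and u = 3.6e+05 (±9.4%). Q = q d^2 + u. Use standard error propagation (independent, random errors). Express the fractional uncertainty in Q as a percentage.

Let p = q·d^2 = 6.33e+05. δp/p = √((1·δq/q)² + (2·δd/d)²) = √(0.0121 + 0.0112) = 0.153, so δp = 96700.
Q = p + u: δQ = √(δp² + δu²) = √(9.35e+09 + 1.15e+09) = 1.02e+05
Q = 9.93e+05, so δQ/Q = 1.02e+05/9.93e+05 = 0.103.

10.3%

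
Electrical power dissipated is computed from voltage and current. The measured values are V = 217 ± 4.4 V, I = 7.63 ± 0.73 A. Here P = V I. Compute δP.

162 W

Each factor contributes (exponent × relative error)² to (δP/P)²:
  (1·δV/V)² = (1×0.0203)² = 0.000411;  (1·δI/I)² = (1×0.0957)² = 0.00915
δP/P = √(0.00956) = 0.0978
P = 1660 W, so δP = 0.0978 × 1660 = 162 W.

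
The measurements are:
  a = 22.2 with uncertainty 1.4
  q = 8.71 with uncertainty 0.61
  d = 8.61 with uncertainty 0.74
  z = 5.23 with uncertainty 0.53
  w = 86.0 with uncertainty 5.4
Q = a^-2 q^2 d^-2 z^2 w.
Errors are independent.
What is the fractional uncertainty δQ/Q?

Each factor contributes (exponent × relative error)² to (δQ/Q)²:
  (-2·δa/a)² = (-2×0.0631)² = 0.0159;  (2·δq/q)² = (2×0.0700)² = 0.0196;  (-2·δd/d)² = (-2×0.0859)² = 0.0295;  (2·δz/z)² = (2×0.101)² = 0.0411;  (1·δw/w)² = (1×0.0628)² = 0.00394
δQ/Q = √(0.110) = 0.332

0.332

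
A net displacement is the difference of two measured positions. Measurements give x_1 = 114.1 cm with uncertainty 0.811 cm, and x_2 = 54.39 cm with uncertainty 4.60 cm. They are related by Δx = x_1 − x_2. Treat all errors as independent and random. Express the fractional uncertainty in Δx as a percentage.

7.82%

Each term contributes (cᵢ δxᵢ)² to (δΔx)²:
  (δx_1)² = 0.658;  (δx_2)² = 21.2
δΔx = √(21.8) = 4.67 cm
Δx = 59.71 cm, so δΔx/Δx = 4.67/59.71 = 0.0782.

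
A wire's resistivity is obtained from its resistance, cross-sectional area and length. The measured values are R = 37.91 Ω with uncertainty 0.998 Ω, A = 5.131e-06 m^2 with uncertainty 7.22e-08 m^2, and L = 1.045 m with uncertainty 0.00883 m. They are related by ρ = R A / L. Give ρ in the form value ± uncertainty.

Products/powers → add relative errors in quadrature, weighted by exponent:
  (1·δR/R)² = (1×0.0263)² = 0.000693;  (1·δA/A)² = (1×0.0141)² = 0.000198;  (-1·δL/L)² = (-1×0.00845)² = 7.14e-05
δρ/ρ = √(0.000962) = 0.0310
ρ = 0.0001861 Ω·m, so δρ = 0.0310 × 0.0001861 = 5.77e-06 Ω·m.

(1.861 ± 0.0577) × 10^-4 Ω·m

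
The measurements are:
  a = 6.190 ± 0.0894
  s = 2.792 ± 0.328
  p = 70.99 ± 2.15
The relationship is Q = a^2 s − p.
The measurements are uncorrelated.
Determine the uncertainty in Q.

13.1

Let w = a^2·s = 107.0. δw/w = √((2·δa/a)² + (1·δs/s)²) = √(0.000834 + 0.0138) = 0.121, so δw = 12.9.
Q = w − p: δQ = √(δw² + δp²) = √(167 + 4.62) = 13.1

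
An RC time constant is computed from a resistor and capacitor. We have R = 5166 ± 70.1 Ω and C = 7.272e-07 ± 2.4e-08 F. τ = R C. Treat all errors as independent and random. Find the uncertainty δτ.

0.000134 s

Relative error in a monomial: (δτ/τ)² = Σ (nᵢ · δxᵢ/xᵢ)².
  (1·δR/R)² = (1×0.0136)² = 0.000184;  (1·δC/C)² = (1×0.0330)² = 0.00109
δτ/τ = √(0.00127) = 0.0357
τ = 0.003757 s, so δτ = 0.0357 × 0.003757 = 0.000134 s.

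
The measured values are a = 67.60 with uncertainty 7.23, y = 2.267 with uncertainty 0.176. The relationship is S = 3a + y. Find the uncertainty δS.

21.7

Each term contributes (cᵢ δxᵢ)² to (δS)²:
  (3·δa)² = 470;  (δy)² = 0.0310
δS = √(470) = 21.7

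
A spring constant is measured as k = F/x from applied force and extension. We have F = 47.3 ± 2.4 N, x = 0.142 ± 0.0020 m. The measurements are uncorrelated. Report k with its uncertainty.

For a monomial k ∝ F, x^-1, fractional errors add in quadrature:
  (1·δF/F)² = (1×0.0507)² = 0.00257;  (-1·δx/x)² = (-1×0.0141)² = 0.000198
δk/k = √(0.00277) = 0.0527
k = 333 N/m, so δk = 0.0527 × 333 = 17.5 N/m.

333 ± 17.5 N/m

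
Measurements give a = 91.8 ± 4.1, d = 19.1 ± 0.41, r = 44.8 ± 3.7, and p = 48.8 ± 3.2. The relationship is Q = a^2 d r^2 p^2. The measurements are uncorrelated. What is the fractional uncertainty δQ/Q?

0.230

Each factor contributes (exponent × relative error)² to (δQ/Q)²:
  (2·δa/a)² = (2×0.0447)² = 0.00798;  (1·δd/d)² = (1×0.0215)² = 0.000461;  (2·δr/r)² = (2×0.0826)² = 0.0273;  (2·δp/p)² = (2×0.0656)² = 0.0172
δQ/Q = √(0.0529) = 0.230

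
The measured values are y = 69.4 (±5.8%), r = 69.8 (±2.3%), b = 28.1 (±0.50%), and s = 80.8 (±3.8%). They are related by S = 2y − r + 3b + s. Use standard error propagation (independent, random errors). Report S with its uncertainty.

234 ± 8.77

Absolute uncertainties add in quadrature for a linear combination:
  (2·δy)² = 64.8;  (δr)² = 2.58;  (3·δb)² = 0.178;  (δs)² = 9.43
δS = √(77.0) = 8.77
S = 234.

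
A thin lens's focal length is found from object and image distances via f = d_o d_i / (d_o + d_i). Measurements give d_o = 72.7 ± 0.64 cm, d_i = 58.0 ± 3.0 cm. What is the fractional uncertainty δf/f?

∂f/∂d_o = (d_i/(d_o+d_i))² = 0.197;  ∂f/∂d_i = (d_o/(d_o+d_i))² = 0.309
δf = √((∂f/∂d_o · δd_o)² + (∂f/∂d_i · δd_i)²) = √(0.0159 + 0.862) = 0.937 cm
f = 32.3 cm, so δf/f = 0.937/32.3 = 0.0290.

0.0290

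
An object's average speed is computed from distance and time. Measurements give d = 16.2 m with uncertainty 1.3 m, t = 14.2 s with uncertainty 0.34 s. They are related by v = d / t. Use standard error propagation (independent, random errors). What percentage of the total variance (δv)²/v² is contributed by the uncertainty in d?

(δv/v)² = (1·δd/d)² + (-1·δt/t)²
  d term: (1×0.0802)² = 0.00644
  t term: (-1×0.0239)² = 0.000573
Total = 0.00701. Share from d = 0.00644/0.00701 = 0.918.

91.8%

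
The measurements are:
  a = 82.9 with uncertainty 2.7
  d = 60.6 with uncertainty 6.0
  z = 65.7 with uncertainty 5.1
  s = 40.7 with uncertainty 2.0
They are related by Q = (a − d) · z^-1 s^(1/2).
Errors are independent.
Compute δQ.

0.663

Let u = a − d = 22.3. δu = √(δa² + δd²) = √(7.29 + 36.0) = 6.58, so δu/u = 0.295.
Q is then a monomial in u, z, s:
δQ/Q = √((δu/u)² + (-1·δz/z)² + (½·δs/s)²) = √(0.0871 + 0.00603 + 0.000604) = 0.306
Q = 2.17, so δQ = 0.306 × 2.17 = 0.663.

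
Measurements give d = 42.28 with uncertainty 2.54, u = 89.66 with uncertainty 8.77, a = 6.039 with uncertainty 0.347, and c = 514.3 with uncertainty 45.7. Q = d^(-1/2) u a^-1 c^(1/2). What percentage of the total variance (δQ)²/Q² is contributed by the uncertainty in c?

(δQ/Q)² = (−½·δd/d)² + (1·δu/u)² + (-1·δa/a)² + (½·δc/c)²
  d term: (-0.5×0.0601)² = 0.000902
  u term: (1×0.0978)² = 0.00957
  a term: (-1×0.0575)² = 0.00330
  c term: (0.5×0.0889)² = 0.00197
Total = 0.0157. Share from c = 0.00197/0.0157 = 0.125.

12.5%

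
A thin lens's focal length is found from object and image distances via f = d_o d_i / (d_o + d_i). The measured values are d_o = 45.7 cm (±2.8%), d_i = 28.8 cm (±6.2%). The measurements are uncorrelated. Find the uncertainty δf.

∂f/∂d_o = (d_i/(d_o+d_i))² = 0.149;  ∂f/∂d_i = (d_o/(d_o+d_i))² = 0.376
δf = √((∂f/∂d_o · δd_o)² + (∂f/∂d_i · δd_i)²) = √(0.0366 + 0.451) = 0.699 cm

0.699 cm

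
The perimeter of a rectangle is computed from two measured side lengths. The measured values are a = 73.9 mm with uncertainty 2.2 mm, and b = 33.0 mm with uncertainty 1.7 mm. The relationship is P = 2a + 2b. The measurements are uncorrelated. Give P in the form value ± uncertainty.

For a sum/difference, combine absolute errors in quadrature:
  (2·δa)² = 19.4;  (2·δb)² = 11.6
δP = √(30.9) = 5.56 mm
P = 214 mm.

214 ± 5.56 mm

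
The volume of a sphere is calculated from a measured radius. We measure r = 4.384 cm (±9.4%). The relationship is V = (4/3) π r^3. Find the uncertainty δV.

V ∝ r^3, so δV/V = |3| · δr/r = 3 × 0.0940 = 0.282.
V = 352.9 cm^3, so δV = 0.282 × 352.9 = 99.5 cm^3.

99.5 cm^3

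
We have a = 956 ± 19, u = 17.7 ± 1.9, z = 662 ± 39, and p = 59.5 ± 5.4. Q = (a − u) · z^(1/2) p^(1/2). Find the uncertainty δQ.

10800

Let w = a − u = 938. δw = √(δa² + δu²) = √(361 + 3.61) = 19.1, so δw/w = 0.0204.
Q is then a monomial in w, z, p:
δQ/Q = √((δw/w)² + (½·δz/z)² + (½·δp/p)²) = √(0.000414 + 0.000868 + 0.00206) = 0.0578
Q = 1.86e+05, so δQ = 0.0578 × 1.86e+05 = 10800.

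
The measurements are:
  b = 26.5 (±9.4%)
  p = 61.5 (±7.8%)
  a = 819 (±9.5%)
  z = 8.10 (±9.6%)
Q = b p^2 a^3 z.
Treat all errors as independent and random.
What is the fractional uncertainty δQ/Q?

Products/powers → add relative errors in quadrature, weighted by exponent:
  (1·δb/b)² = (1×0.0940)² = 0.00884;  (2·δp/p)² = (2×0.0780)² = 0.0243;  (3·δa/a)² = (3×0.0950)² = 0.0812;  (1·δz/z)² = (1×0.0960)² = 0.00922
δQ/Q = √(0.124) = 0.352

0.352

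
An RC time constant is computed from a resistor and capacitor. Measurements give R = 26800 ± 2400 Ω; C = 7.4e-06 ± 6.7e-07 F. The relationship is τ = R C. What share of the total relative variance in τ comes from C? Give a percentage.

(δτ/τ)² = (1·δR/R)² + (1·δC/C)²
  R term: (1×0.0896)² = 0.00802
  C term: (1×0.0905)² = 0.00820
Total = 0.0162. Share from C = 0.00820/0.0162 = 0.505.

50.5%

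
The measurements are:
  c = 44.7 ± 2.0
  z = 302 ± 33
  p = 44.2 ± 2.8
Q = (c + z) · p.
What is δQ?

1750

Let u = c + z = 347. δu = √(δc² + δz²) = √(4.00 + 1090) = 33.1, so δu/u = 0.0954.
Q is then a monomial in u, p:
δQ/Q = √((δu/u)² + (1·δp/p)²) = √(0.00909 + 0.00401) = 0.114
Q = 15300, so δQ = 0.114 × 15300 = 1750.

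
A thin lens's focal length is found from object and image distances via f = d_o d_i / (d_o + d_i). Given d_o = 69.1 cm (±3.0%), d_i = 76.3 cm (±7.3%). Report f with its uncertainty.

36.3 ± 1.38 cm

∂f/∂d_o = (d_i/(d_o+d_i))² = 0.275;  ∂f/∂d_i = (d_o/(d_o+d_i))² = 0.226
δf = √((∂f/∂d_o · δd_o)² + (∂f/∂d_i · δd_i)²) = √(0.326 + 1.58) = 1.38 cm
f = 36.3 cm.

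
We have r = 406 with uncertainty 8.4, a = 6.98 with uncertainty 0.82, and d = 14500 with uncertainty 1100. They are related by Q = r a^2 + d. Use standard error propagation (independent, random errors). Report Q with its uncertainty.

Let p = r·a^2 = 19800. δp/p = √((1·δr/r)² + (2·δa/a)²) = √(0.000428 + 0.0552) = 0.236, so δp = 4670.
Q = p + d: δQ = √(δp² + δd²) = √(2.18e+07 + 1.21e+06) = 4790
Q = 34300.

34300 ± 4790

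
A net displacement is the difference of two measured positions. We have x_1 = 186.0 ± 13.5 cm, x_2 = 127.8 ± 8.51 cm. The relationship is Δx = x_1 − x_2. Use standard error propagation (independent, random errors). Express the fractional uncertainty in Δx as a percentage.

27.4%

For a sum/difference, combine absolute errors in quadrature:
  (δx_1)² = 182;  (δx_2)² = 72.4
δΔx = √(255) = 16.0 cm
Δx = 58.20 cm, so δΔx/Δx = 16.0/58.20 = 0.274.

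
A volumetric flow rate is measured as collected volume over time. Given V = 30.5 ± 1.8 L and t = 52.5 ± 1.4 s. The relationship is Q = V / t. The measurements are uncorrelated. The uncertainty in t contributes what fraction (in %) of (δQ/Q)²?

(δQ/Q)² = (1·δV/V)² + (-1·δt/t)²
  V term: (1×0.0590)² = 0.00348
  t term: (-1×0.0267)² = 0.000711
Total = 0.00419. Share from t = 0.000711/0.00419 = 0.170.

17.0%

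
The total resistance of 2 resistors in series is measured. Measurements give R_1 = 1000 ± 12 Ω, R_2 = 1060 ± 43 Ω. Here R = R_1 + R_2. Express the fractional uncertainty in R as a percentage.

Sums and differences: (δR)² = Σ (cᵢ δxᵢ)².
  (δR_1)² = 144;  (δR_2)² = 1850
δR = √(1990) = 44.6 Ω
R = 2060 Ω, so δR/R = 44.6/2060 = 0.0217.

2.17%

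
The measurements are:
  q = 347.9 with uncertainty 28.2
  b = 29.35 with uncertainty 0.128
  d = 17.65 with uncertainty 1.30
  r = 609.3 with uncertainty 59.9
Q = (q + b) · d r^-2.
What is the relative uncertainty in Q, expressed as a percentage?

Let u = q + b = 377.2. δu = √(δq² + δb²) = √(795 + 0.0164) = 28.2, so δu/u = 0.0748.
Q is then a monomial in u, d, r:
δQ/Q = √((δu/u)² + (1·δd/d)² + (-2·δr/r)²) = √(0.00559 + 0.00542 + 0.0387) = 0.223

22.3%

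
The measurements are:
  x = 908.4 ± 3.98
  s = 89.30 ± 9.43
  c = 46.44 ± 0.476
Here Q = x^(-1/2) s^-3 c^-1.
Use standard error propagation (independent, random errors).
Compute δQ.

3.18e-10

Each factor contributes (exponent × relative error)² to (δQ/Q)²:
  (−½·δx/x)² = (-0.5×0.00438)² = 4.8e-06;  (-3·δs/s)² = (-3×0.106)² = 0.100;  (-1·δc/c)² = (-1×0.0102)² = 0.000105
δQ/Q = √(0.100) = 0.317
Q = 1.003e-09, so δQ = 0.317 × 1.003e-09 = 3.18e-10.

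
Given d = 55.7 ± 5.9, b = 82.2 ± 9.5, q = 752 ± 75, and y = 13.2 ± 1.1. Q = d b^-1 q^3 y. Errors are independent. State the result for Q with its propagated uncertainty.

(3.80 ± 1.32) × 10^9

Products/powers → add relative errors in quadrature, weighted by exponent:
  (1·δd/d)² = (1×0.106)² = 0.0112;  (-1·δb/b)² = (-1×0.116)² = 0.0134;  (3·δq/q)² = (3×0.0997)² = 0.0895;  (1·δy/y)² = (1×0.0833)² = 0.00694
δQ/Q = √(0.121) = 0.348
Q = 3.8e+09, so δQ = 0.348 × 3.8e+09 = 1.32e+09.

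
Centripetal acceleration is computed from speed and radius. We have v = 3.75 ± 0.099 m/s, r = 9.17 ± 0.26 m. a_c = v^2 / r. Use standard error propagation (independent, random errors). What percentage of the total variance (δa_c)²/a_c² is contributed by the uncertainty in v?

77.6%

(δa_c/a_c)² = (2·δv/v)² + (-1·δr/r)²
  v term: (2×0.0264)² = 0.00279
  r term: (-1×0.0284)² = 0.000804
Total = 0.00359. Share from v = 0.00279/0.00359 = 0.776.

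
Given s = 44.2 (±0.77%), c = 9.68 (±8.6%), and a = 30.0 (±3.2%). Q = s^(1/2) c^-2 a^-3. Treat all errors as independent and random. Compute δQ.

Products/powers → add relative errors in quadrature, weighted by exponent:
  (½·δs/s)² = (0.5×0.00770)² = 1.48e-05;  (-2·δc/c)² = (-2×0.0860)² = 0.0296;  (-3·δa/a)² = (-3×0.0320)² = 0.00922
δQ/Q = √(0.0388) = 0.197
Q = 2.63e-06, so δQ = 0.197 × 2.63e-06 = 5.18e-07.

5.18e-07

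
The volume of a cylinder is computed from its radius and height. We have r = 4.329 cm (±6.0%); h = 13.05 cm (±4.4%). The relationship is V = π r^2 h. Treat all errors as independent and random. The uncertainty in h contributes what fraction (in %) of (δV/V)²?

11.9%

(δV/V)² = (2·δr/r)² + (1·δh/h)²
  r term: (2×0.0600)² = 0.0144
  h term: (1×0.0440)² = 0.00194
Total = 0.0163. Share from h = 0.00194/0.0163 = 0.119.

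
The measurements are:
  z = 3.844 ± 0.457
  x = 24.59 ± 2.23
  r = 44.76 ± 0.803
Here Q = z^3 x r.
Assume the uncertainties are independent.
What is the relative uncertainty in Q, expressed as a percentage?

36.8%

Q is a product of powers, so relative uncertainties combine in quadrature:
  (3·δz/z)² = (3×0.119)² = 0.127;  (1·δx/x)² = (1×0.0907)² = 0.00822;  (1·δr/r)² = (1×0.0179)² = 0.000322
δQ/Q = √(0.136) = 0.368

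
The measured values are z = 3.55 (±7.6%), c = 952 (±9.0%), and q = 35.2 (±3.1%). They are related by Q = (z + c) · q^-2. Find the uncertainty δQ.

0.0841

Let u = z + c = 956. δu = √(δz² + δc²) = √(0.0728 + 7340) = 85.7, so δu/u = 0.0897.
Q is then a monomial in u, q:
δQ/Q = √((δu/u)² + (-2·δq/q)²) = √(0.00804 + 0.00384) = 0.109
Q = 0.771, so δQ = 0.109 × 0.771 = 0.0841.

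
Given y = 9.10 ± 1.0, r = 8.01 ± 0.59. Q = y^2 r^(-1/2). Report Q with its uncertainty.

29.3 ± 6.52

Q is a product of powers, so relative uncertainties combine in quadrature:
  (2·δy/y)² = (2×0.110)² = 0.0483;  (−½·δr/r)² = (-0.5×0.0737)² = 0.00136
δQ/Q = √(0.0497) = 0.223
Q = 29.3, so δQ = 0.223 × 29.3 = 6.52.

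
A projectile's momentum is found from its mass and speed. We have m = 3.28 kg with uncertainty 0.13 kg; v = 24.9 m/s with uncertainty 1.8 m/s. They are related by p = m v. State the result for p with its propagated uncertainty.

p is a product of powers, so relative uncertainties combine in quadrature:
  (1·δm/m)² = (1×0.0396)² = 0.00157;  (1·δv/v)² = (1×0.0723)² = 0.00523
δp/p = √(0.00680) = 0.0824
p = 81.7 kg·m/s, so δp = 0.0824 × 81.7 = 6.73 kg·m/s.

81.7 ± 6.73 kg·m/s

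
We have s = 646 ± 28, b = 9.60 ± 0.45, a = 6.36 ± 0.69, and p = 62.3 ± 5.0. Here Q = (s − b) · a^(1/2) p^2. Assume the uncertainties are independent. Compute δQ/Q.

0.175

Let u = s − b = 636. δu = √(δs² + δb²) = √(784 + 0.203) = 28.0, so δu/u = 0.0440.
Q is then a monomial in u, a, p:
δQ/Q = √((δu/u)² + (½·δa/a)² + (2·δp/p)²) = √(0.00194 + 0.00294 + 0.0258) = 0.175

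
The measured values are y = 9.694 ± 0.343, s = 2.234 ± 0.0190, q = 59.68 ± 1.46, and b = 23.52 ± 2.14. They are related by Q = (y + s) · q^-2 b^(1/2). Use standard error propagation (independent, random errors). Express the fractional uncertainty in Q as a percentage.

7.28%

Let u = y + s = 11.93. δu = √(δy² + δs²) = √(0.118 + 0.000361) = 0.344, so δu/u = 0.0288.
Q is then a monomial in u, q, b:
δQ/Q = √((δu/u)² + (-2·δq/q)² + (½·δb/b)²) = √(0.000829 + 0.00239 + 0.00207) = 0.0728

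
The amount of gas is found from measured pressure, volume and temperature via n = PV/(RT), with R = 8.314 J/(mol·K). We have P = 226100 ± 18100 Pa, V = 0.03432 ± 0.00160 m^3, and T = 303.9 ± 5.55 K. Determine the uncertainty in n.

0.290 mol

For a monomial n ∝ P, V, T^-1, fractional errors add in quadrature:
  (1·δP/P)² = (1×0.0801)² = 0.00641;  (1·δV/V)² = (1×0.0466)² = 0.00217;  (-1·δT/T)² = (-1×0.0183)² = 0.000334
δn/n = √(0.00892) = 0.0944
n = 3.071 mol, so δn = 0.0944 × 3.071 = 0.290 mol.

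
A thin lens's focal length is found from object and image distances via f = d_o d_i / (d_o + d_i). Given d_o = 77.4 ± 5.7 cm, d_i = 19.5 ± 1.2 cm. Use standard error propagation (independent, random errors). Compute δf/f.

0.0513

∂f/∂d_o = (d_i/(d_o+d_i))² = 0.0405;  ∂f/∂d_i = (d_o/(d_o+d_i))² = 0.638
δf = √((∂f/∂d_o · δd_o)² + (∂f/∂d_i · δd_i)²) = √(0.0533 + 0.586) = 0.800 cm
f = 15.6 cm, so δf/f = 0.800/15.6 = 0.0513.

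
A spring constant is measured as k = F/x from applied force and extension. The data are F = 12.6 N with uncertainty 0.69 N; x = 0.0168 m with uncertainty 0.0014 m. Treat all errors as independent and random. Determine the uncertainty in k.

74.8 N/m

Since k is a product/quotient, work with relative uncertainties:
  (1·δF/F)² = (1×0.0548)² = 0.00300;  (-1·δx/x)² = (-1×0.0833)² = 0.00694
δk/k = √(0.00994) = 0.0997
k = 750 N/m, so δk = 0.0997 × 750 = 74.8 N/m.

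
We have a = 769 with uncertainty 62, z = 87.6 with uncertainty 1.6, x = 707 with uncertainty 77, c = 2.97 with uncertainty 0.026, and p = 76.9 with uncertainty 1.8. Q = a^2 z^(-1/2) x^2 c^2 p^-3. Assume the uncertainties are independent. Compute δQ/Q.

0.281

Relative error in a monomial: (δQ/Q)² = Σ (nᵢ · δxᵢ/xᵢ)².
  (2·δa/a)² = (2×0.0806)² = 0.0260;  (−½·δz/z)² = (-0.5×0.0183)² = 8.34e-05;  (2·δx/x)² = (2×0.109)² = 0.0474;  (2·δc/c)² = (2×0.00875)² = 0.000307;  (-3·δp/p)² = (-3×0.0234)² = 0.00493
δQ/Q = √(0.0788) = 0.281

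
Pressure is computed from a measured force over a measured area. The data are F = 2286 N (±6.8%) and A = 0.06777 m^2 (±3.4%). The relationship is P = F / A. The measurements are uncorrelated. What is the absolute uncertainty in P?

2560 Pa

Products/powers → add relative errors in quadrature, weighted by exponent:
  (1·δF/F)² = (1×0.0680)² = 0.00462;  (-1·δA/A)² = (-1×0.0340)² = 0.00116
δP/P = √(0.00578) = 0.0760
P = 33730 Pa, so δP = 0.0760 × 33730 = 2560 Pa.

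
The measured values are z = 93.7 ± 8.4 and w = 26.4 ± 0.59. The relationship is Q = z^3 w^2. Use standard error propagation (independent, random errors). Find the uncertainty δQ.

Q is a product of powers, so relative uncertainties combine in quadrature:
  (3·δz/z)² = (3×0.0896)² = 0.0723;  (2·δw/w)² = (2×0.0223)² = 0.00200
δQ/Q = √(0.0743) = 0.273
Q = 5.73e+08, so δQ = 0.273 × 5.73e+08 = 1.56e+08.

1.56e+08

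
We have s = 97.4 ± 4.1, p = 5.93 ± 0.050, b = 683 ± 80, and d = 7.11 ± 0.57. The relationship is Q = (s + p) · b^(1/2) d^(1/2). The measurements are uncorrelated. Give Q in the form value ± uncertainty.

7200 ± 585

Let u = s + p = 103. δu = √(δs² + δp²) = √(16.8 + 0.00250) = 4.10, so δu/u = 0.0397.
Q is then a monomial in u, b, d:
δQ/Q = √((δu/u)² + (½·δb/b)² + (½·δd/d)²) = √(0.00157 + 0.00343 + 0.00161) = 0.0813
Q = 7200, so δQ = 0.0813 × 7200 = 585.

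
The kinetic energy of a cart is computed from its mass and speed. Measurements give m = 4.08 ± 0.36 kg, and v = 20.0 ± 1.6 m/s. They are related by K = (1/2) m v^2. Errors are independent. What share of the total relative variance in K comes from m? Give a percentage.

(δK/K)² = (1·δm/m)² + (2·δv/v)²
  m term: (1×0.0882)² = 0.00779
  v term: (2×0.0800)² = 0.0256
Total = 0.0334. Share from m = 0.00779/0.0334 = 0.233.

23.3%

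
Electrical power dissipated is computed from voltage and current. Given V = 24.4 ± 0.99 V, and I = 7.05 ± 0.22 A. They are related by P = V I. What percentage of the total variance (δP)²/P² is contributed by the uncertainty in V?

62.8%

(δP/P)² = (1·δV/V)² + (1·δI/I)²
  V term: (1×0.0406)² = 0.00165
  I term: (1×0.0312)² = 0.000974
Total = 0.00262. Share from V = 0.00165/0.00262 = 0.628.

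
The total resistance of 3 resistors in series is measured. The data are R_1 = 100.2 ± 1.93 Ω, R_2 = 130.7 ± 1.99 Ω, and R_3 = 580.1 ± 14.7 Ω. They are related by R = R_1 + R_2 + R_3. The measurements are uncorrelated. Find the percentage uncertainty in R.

1.84%

Absolute uncertainties add in quadrature for a linear combination:
  (δR_1)² = 3.72;  (δR_2)² = 3.96;  (δR_3)² = 216
δR = √(224) = 15.0 Ω
R = 811.0 Ω, so δR/R = 15.0/811.0 = 0.0184.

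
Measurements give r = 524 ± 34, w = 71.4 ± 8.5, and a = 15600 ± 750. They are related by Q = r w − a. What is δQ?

Let p = r·w = 37400. δp/p = √((1·δr/r)² + (1·δw/w)²) = √(0.00421 + 0.0142) = 0.136, so δp = 5070.
Q = p − a: δQ = √(δp² + δa²) = √(2.57e+07 + 5.62e+05) = 5130

5130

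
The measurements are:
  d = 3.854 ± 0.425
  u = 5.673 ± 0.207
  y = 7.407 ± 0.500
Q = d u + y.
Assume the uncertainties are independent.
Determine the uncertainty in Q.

2.59

Let p = d·u = 21.86. δp/p = √((1·δd/d)² + (1·δu/u)²) = √(0.0122 + 0.00133) = 0.116, so δp = 2.54.
Q = p + y: δQ = √(δp² + δy²) = √(6.45 + 0.250) = 2.59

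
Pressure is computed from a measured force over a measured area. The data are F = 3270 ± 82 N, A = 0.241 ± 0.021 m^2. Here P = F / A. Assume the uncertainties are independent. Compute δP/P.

Relative error in a monomial: (δP/P)² = Σ (nᵢ · δxᵢ/xᵢ)².
  (1·δF/F)² = (1×0.0251)² = 0.000629;  (-1·δA/A)² = (-1×0.0871)² = 0.00759
δP/P = √(0.00822) = 0.0907

0.0907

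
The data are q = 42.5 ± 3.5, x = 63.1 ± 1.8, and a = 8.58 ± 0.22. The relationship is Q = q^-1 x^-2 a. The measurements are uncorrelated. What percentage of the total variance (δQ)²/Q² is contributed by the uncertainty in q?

(δQ/Q)² = (-1·δq/q)² + (-2·δx/x)² + (1·δa/a)²
  q term: (-1×0.0824)² = 0.00678
  x term: (-2×0.0285)² = 0.00325
  a term: (1×0.0256)² = 0.000657
Total = 0.0107. Share from q = 0.00678/0.0107 = 0.634.

63.4%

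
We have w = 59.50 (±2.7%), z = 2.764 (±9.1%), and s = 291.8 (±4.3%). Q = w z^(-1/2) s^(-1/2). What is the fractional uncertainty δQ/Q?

Products/powers → add relative errors in quadrature, weighted by exponent:
  (1·δw/w)² = (1×0.0270)² = 0.000729;  (−½·δz/z)² = (-0.5×0.0910)² = 0.00207;  (−½·δs/s)² = (-0.5×0.0430)² = 0.000462
δQ/Q = √(0.00326) = 0.0571

0.0571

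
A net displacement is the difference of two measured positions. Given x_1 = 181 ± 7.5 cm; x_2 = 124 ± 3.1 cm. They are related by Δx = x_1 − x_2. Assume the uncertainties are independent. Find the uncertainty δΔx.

8.12 cm

For a sum/difference, combine absolute errors in quadrature:
  (δx_1)² = 56.2;  (δx_2)² = 9.61
δΔx = √(65.9) = 8.12 cm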